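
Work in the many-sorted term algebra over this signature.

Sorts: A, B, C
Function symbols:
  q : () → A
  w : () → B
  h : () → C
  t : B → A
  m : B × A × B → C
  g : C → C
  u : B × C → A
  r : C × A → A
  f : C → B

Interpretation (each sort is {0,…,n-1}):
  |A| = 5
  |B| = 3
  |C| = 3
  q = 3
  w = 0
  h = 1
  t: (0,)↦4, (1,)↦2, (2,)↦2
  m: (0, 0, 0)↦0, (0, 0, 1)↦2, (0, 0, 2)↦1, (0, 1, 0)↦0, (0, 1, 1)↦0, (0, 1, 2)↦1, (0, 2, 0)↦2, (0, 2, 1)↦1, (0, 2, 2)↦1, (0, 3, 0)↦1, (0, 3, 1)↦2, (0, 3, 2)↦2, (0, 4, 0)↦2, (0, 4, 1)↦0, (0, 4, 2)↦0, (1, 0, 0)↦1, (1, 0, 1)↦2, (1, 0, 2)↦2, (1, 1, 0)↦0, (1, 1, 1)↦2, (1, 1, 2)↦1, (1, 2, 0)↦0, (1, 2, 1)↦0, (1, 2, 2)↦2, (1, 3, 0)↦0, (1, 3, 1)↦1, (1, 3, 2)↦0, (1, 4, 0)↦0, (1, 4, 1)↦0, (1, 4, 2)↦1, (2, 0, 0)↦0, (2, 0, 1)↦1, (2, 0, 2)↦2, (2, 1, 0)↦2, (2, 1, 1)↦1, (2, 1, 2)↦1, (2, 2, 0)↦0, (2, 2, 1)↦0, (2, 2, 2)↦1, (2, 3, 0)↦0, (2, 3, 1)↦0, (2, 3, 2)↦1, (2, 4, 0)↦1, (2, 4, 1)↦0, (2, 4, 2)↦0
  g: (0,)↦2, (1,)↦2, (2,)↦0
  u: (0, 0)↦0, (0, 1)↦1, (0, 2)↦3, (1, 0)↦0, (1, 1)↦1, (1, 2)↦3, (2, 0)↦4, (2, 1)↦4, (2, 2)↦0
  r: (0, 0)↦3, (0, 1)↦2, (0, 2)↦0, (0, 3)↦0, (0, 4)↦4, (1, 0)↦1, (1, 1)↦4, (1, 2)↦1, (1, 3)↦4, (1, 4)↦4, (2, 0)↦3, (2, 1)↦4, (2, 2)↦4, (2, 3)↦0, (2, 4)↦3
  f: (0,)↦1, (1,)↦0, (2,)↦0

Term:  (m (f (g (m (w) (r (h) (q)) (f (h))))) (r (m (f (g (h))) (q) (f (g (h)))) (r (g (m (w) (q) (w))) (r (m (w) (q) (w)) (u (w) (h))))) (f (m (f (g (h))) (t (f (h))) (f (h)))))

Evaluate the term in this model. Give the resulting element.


  w = 0
  h = 1
  q = 3
  (r (h) (q)) = r(1, 3) = 4
  h = 1
  (f (h)) = f(1,) = 0
  (m (w) (r (h) (q)) (f (h))) = m(0, 4, 0) = 2
  (g (m (w) (r (h) (q)) (f (h)))) = g(2,) = 0
  (f (g (m (w) (r (h) (q)) (f (h))))) = f(0,) = 1
  h = 1
  (g (h)) = g(1,) = 2
  (f (g (h))) = f(2,) = 0
  q = 3
  h = 1
  (g (h)) = g(1,) = 2
  (f (g (h))) = f(2,) = 0
  (m (f (g (h))) (q) (f (g (h)))) = m(0, 3, 0) = 1
  w = 0
  q = 3
  w = 0
  (m (w) (q) (w)) = m(0, 3, 0) = 1
  (g (m (w) (q) (w))) = g(1,) = 2
  w = 0
  q = 3
  w = 0
  (m (w) (q) (w)) = m(0, 3, 0) = 1
  w = 0
  h = 1
  (u (w) (h)) = u(0, 1) = 1
  (r (m (w) (q) (w)) (u (w) (h))) = r(1, 1) = 4
  (r (g (m (w) (q) (w))) (r (m (w) (q) (w)) (u (w) (h)))) = r(2, 4) = 3
  (r (m (f (g (h))) (q) (f (g (h)))) (r (g (m (w) (q) (w))) (r (m (w) (q) (w)) (u (w) (h))))) = r(1, 3) = 4
  h = 1
  (g (h)) = g(1,) = 2
  (f (g (h))) = f(2,) = 0
  h = 1
  (f (h)) = f(1,) = 0
  (t (f (h))) = t(0,) = 4
  h = 1
  (f (h)) = f(1,) = 0
  (m (f (g (h))) (t (f (h))) (f (h))) = m(0, 4, 0) = 2
  (f (m (f (g (h))) (t (f (h))) (f (h)))) = f(2,) = 0
  (m (f (g (m (w) (r (h) (q)) (f (h))))) (r (m (f (g (h))) (q) (f (g (h)))) (r (g (m (w) (q) (w))) (r (m (w) (q) (w)) (u (w) (h))))) (f (m (f (g (h))) (t (f (h))) (f (h))))) = m(1, 4, 0) = 0

value = 0


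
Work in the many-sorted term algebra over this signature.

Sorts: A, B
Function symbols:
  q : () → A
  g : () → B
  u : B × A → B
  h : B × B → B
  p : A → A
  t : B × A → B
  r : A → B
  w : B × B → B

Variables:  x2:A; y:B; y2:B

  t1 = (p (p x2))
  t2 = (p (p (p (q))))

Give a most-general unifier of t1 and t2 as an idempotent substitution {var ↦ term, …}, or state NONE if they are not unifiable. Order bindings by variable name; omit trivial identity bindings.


{x2 ↦ (p (q))}


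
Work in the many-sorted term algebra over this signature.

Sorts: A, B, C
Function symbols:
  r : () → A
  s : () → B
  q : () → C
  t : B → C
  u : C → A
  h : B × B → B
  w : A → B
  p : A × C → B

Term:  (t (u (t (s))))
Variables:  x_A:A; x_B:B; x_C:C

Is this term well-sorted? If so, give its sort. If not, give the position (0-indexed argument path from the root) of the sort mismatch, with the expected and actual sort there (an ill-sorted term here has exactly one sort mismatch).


      (s) : B
    (t (s)) : C
  (u (t (s))) : A
(t (u (t (s)))) : ✗ arg 0 at [0] has sort A, expected B

ill-sorted at position [0]: expected B, got A


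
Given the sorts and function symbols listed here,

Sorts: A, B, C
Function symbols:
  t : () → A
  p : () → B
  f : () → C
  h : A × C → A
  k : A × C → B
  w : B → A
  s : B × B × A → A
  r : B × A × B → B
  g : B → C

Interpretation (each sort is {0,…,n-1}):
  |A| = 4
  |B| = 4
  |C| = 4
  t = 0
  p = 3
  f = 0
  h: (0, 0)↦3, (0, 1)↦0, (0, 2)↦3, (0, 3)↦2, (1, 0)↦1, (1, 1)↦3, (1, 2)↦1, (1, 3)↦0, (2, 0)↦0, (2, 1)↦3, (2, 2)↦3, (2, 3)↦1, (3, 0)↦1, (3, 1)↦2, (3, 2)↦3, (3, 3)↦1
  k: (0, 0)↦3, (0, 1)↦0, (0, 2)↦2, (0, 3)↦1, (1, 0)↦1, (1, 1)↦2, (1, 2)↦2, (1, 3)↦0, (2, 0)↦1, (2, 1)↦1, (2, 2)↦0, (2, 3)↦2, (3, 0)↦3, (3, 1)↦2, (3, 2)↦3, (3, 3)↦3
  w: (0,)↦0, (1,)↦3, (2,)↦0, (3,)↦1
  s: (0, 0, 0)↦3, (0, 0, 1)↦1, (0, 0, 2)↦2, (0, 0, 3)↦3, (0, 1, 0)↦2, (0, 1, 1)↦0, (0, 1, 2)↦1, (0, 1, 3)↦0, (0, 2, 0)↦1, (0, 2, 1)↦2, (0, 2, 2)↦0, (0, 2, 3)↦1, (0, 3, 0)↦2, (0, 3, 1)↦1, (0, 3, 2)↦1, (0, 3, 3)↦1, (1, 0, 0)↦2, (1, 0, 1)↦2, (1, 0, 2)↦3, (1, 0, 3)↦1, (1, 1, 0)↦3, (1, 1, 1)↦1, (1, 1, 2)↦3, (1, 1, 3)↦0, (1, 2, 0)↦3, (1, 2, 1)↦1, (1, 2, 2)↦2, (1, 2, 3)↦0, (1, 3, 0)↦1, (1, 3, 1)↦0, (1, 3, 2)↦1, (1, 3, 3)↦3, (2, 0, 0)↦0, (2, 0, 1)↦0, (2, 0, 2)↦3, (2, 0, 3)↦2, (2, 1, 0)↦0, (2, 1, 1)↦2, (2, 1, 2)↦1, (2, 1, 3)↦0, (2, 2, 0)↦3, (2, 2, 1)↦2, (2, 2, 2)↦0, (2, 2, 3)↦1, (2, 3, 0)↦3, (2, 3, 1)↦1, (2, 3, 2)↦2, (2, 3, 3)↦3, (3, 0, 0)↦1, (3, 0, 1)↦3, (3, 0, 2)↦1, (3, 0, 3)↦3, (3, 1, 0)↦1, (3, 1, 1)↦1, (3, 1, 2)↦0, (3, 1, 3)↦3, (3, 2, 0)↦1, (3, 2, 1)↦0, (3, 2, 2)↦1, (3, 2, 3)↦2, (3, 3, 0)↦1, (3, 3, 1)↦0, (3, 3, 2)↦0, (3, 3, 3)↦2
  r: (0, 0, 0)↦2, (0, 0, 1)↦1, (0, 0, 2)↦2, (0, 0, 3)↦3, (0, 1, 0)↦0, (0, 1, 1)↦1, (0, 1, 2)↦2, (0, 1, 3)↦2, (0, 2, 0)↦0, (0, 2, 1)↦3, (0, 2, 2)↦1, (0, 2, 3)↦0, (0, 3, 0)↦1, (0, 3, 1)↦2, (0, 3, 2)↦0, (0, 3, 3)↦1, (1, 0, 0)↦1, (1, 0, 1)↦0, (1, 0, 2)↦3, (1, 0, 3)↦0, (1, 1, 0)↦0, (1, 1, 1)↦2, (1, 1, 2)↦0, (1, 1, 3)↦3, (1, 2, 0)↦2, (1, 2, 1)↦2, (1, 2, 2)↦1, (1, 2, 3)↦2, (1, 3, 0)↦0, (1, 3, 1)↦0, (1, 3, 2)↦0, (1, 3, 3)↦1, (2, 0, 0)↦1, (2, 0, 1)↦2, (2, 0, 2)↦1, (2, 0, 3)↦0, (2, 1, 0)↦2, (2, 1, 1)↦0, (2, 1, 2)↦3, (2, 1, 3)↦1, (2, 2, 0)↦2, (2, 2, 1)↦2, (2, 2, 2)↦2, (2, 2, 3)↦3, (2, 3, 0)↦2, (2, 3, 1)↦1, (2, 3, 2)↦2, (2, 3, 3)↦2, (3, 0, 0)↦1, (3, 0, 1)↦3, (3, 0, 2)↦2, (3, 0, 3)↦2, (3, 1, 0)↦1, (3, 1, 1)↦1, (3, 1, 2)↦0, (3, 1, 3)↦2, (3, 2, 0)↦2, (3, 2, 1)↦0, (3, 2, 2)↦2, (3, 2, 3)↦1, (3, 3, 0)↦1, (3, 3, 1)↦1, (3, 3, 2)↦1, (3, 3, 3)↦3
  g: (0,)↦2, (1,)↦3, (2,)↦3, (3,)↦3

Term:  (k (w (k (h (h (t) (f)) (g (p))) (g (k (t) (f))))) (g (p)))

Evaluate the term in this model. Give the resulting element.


value = 1

  t = 0
  f = 0
  (h (t) (f)) = h(0, 0) = 3
  p = 3
  (g (p)) = g(3,) = 3
  (h (h (t) (f)) (g (p))) = h(3, 3) = 1
  t = 0
  f = 0
  (k (t) (f)) = k(0, 0) = 3
  (g (k (t) (f))) = g(3,) = 3
  (k (h (h (t) (f)) (g (p))) (g (k (t) (f)))) = k(1, 3) = 0
  (w (k (h (h (t) (f)) (g (p))) (g (k (t) (f))))) = w(0,) = 0
  p = 3
  (g (p)) = g(3,) = 3
  (k (w (k (h (h (t) (f)) (g (p))) (g (k (t) (f))))) (g (p))) = k(0, 3) = 1


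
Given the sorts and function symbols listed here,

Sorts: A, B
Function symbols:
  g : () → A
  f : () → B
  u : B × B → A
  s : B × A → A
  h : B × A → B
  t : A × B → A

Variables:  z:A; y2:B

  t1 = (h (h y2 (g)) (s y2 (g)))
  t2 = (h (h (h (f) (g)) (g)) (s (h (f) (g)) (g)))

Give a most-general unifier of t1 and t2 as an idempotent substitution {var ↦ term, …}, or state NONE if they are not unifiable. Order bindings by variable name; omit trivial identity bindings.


{y2 ↦ (h (f) (g))}


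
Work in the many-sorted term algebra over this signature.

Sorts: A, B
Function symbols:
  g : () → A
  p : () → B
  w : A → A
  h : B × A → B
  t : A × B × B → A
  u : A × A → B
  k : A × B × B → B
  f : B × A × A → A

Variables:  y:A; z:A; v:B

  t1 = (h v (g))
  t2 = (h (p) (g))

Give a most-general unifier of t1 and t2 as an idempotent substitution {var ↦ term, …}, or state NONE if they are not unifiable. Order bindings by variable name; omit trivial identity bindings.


{v ↦ (p)}


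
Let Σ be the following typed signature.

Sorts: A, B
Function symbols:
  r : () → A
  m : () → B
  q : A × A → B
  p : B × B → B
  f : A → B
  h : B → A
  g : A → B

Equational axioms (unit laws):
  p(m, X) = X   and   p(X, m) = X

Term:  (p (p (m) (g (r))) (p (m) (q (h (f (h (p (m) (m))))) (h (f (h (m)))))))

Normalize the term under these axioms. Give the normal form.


normal form = (p (g (r)) (q (h (f (h (m)))) (h (f (h (m))))))

1. (p (p (m) (g (r))) (p (m) (q (h (f (h (p (m) (m))))) (h (f (h (m)))))))  →  (p (g (r)) (p (m) (q (h (f (h (p (m) (m))))) (h (f (h (m)))))))
2. (p (g (r)) (p (m) (q (h (f (h (p (m) (m))))) (h (f (h (m)))))))  →  (p (g (r)) (q (h (f (h (p (m) (m))))) (h (f (h (m))))))
3. (p (g (r)) (q (h (f (h (p (m) (m))))) (h (f (h (m))))))  →  (p (g (r)) (q (h (f (h (m)))) (h (f (h (m))))))


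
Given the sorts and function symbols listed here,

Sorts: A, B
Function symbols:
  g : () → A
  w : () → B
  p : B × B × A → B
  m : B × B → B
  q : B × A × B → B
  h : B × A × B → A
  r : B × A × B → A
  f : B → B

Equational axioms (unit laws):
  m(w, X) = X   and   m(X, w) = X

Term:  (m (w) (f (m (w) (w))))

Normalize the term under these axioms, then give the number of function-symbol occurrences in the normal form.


size = 2

1. (m (w) (f (m (w) (w))))  →  (f (m (w) (w)))
2. (f (m (w) (w)))  →  (f (w))
normal form: (f (w))


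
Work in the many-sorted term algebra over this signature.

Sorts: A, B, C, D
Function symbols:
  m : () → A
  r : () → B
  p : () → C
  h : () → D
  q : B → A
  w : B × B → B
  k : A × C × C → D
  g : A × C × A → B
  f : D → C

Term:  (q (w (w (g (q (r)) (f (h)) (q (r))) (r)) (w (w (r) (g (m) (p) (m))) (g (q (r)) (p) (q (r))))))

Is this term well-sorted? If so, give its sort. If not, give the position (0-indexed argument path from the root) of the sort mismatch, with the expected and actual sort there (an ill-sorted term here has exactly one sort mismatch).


well-sorted; sort = A

          (r) : B
        (q (r)) : A
          (h) : D
        (f (h)) : C
          (r) : B
        (q (r)) : A
      (g (q (r)) (f (h)) (q (r))) : B
      (r) : B
    (w (g (q (r)) (f (h)) (q (r))) (r)) : B
        (r) : B
          (m) : A
          (p) : C
          (m) : A
        (g (m) (p) (m)) : B
      (w (r) (g (m) (p) (m))) : B
          (r) : B
        (q (r)) : A
        (p) : C
          (r) : B
        (q (r)) : A
      (g (q (r)) (p) (q (r))) : B
    (w (w (r) (g (m) (p) (m))) (g (q (r)) (p) (q (r)))) : B
  (w (w (g (q (r)) (f (h)) (q (r))) (r)) (w (w (r) (g (m) (p) (m))) (g (q (r)) (p) (q (r))))) : B
(q (w (w (g (q (r)) (f (h)) (q (r))) (r)) (w (w (r) (g (m) (p) (m))) (g (q (r)) (p) (q (r)))))) : A


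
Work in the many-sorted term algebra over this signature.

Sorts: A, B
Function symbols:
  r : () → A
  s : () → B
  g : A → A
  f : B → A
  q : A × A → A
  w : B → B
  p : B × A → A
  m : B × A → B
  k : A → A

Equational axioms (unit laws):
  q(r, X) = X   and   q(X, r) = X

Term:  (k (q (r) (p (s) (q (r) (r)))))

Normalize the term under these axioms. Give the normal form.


normal form = (k (p (s) (r)))

1. (k (q (r) (p (s) (q (r) (r)))))  →  (k (p (s) (q (r) (r))))
2. (k (p (s) (q (r) (r))))  →  (k (p (s) (r)))


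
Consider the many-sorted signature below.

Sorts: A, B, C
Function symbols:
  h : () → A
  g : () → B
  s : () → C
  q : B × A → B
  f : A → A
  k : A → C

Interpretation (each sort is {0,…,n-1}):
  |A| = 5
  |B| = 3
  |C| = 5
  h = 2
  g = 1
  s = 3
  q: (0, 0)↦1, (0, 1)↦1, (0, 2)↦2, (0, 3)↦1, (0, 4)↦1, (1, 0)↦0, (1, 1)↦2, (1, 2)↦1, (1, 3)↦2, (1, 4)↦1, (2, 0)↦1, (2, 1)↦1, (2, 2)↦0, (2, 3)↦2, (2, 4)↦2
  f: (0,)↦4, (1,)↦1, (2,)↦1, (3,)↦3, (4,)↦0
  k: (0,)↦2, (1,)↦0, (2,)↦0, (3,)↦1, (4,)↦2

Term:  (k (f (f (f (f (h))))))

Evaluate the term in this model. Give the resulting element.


value = 0

  h = 2
  (f (h)) = f(2,) = 1
  (f (f (h))) = f(1,) = 1
  (f (f (f (h)))) = f(1,) = 1
  (f (f (f (f (h))))) = f(1,) = 1
  (k (f (f (f (f (h)))))) = k(1,) = 0


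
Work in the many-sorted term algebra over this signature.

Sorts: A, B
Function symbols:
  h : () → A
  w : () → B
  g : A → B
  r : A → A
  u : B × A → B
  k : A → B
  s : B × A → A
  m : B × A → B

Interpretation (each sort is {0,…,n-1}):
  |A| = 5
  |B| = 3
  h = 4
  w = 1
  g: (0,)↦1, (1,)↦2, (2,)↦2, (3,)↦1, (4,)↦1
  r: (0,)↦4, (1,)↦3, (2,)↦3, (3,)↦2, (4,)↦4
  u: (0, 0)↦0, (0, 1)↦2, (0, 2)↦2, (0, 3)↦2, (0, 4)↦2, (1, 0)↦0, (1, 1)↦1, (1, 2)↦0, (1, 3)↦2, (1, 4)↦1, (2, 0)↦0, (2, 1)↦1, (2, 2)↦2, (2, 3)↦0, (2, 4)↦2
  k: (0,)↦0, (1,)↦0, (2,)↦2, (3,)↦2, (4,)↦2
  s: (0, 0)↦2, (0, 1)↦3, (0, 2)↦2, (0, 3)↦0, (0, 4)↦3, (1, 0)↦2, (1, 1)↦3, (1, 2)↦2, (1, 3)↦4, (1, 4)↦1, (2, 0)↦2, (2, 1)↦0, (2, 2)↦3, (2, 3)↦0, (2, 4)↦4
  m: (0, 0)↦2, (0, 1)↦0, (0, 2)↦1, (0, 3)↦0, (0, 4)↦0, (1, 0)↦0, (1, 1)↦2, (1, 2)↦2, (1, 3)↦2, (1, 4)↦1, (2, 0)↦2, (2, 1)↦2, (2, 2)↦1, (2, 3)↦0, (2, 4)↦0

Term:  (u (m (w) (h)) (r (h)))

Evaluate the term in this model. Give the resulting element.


  w = 1
  h = 4
  (m (w) (h)) = m(1, 4) = 1
  h = 4
  (r (h)) = r(4,) = 4
  (u (m (w) (h)) (r (h))) = u(1, 4) = 1

value = 1


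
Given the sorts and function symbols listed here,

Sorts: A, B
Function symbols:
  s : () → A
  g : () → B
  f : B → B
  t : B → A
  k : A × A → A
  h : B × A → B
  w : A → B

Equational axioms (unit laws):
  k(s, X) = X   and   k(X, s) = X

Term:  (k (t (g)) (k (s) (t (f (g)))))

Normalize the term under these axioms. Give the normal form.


normal form = (k (t (g)) (t (f (g))))

1. (k (t (g)) (k (s) (t (f (g)))))  →  (k (t (g)) (t (f (g))))


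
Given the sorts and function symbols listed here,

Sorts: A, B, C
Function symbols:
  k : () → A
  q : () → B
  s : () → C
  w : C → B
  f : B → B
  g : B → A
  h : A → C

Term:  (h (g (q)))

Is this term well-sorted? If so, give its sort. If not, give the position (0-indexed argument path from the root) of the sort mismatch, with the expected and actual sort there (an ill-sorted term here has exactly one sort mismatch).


well-sorted; sort = C

    (q) : B
  (g (q)) : A
(h (g (q))) : C


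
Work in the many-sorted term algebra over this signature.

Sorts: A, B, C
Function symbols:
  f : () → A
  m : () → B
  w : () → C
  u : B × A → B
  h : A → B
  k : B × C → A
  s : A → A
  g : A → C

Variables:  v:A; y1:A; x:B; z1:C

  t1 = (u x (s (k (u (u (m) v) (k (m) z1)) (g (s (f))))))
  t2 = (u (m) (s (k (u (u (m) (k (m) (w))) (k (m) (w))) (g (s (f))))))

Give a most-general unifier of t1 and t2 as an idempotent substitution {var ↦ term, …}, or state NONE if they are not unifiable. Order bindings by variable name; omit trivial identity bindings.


{v ↦ (k (m) (w)), x ↦ (m), z1 ↦ (w)}


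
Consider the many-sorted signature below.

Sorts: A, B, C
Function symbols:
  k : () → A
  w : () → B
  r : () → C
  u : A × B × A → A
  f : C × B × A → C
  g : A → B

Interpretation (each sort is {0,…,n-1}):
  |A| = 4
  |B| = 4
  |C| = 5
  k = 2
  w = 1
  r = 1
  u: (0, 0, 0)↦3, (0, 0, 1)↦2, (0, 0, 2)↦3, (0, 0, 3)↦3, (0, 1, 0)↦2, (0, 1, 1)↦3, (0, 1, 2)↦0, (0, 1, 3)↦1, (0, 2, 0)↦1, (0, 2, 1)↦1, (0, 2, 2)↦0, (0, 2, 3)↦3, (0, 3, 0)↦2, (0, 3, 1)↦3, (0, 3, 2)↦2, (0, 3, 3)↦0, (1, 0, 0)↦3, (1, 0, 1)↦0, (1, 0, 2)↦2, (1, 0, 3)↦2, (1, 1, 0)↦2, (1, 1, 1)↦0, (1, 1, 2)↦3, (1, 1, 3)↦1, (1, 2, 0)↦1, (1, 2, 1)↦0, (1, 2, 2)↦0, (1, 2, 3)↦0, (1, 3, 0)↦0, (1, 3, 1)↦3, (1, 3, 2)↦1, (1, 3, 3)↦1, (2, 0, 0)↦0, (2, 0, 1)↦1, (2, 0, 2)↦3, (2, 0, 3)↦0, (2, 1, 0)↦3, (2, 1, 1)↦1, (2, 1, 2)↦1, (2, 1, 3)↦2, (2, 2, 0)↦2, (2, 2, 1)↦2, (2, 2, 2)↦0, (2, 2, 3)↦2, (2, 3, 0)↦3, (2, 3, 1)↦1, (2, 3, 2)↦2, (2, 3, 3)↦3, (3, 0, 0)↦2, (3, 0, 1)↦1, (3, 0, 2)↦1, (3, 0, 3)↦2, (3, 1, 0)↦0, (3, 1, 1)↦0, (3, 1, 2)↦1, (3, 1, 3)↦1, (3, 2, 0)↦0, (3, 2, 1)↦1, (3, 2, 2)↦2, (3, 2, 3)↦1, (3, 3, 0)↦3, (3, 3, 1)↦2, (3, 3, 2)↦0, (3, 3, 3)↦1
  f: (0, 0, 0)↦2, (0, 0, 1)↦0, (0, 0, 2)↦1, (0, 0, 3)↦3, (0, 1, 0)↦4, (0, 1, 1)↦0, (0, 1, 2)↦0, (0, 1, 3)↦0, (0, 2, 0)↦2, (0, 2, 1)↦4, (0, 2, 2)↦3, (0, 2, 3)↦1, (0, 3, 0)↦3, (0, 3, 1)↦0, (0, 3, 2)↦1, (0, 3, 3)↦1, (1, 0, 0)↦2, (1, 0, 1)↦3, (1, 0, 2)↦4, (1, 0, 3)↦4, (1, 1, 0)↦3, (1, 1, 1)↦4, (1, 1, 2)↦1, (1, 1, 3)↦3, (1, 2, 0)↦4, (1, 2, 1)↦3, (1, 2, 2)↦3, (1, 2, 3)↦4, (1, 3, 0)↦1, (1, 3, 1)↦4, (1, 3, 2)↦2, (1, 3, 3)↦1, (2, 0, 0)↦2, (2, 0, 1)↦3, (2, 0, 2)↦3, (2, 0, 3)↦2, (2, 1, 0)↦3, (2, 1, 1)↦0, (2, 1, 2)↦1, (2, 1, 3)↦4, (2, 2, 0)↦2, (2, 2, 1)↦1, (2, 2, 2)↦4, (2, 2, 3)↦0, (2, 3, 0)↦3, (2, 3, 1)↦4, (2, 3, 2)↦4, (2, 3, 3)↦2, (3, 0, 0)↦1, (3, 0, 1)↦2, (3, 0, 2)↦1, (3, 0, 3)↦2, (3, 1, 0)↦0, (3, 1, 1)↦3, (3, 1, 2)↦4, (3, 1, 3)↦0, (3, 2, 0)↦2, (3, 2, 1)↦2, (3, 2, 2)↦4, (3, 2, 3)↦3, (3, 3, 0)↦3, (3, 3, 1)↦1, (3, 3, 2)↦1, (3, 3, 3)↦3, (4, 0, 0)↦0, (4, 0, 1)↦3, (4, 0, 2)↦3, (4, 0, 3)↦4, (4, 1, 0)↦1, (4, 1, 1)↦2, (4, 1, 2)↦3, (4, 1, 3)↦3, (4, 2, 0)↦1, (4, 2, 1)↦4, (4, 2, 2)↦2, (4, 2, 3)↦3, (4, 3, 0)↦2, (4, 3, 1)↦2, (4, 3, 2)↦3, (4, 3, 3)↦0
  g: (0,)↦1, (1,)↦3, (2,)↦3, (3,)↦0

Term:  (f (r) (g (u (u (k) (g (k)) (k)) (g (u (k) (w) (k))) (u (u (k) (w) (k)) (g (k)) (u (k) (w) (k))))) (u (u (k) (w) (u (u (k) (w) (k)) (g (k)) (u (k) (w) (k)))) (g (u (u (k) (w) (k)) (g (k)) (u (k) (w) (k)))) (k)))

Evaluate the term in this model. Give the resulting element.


value = 4

  r = 1
  k = 2
  k = 2
  (g (k)) = g(2,) = 3
  k = 2
  (u (k) (g (k)) (k)) = u(2, 3, 2) = 2
  k = 2
  w = 1
  k = 2
  (u (k) (w) (k)) = u(2, 1, 2) = 1
  (g (u (k) (w) (k))) = g(1,) = 3
  k = 2
  w = 1
  k = 2
  (u (k) (w) (k)) = u(2, 1, 2) = 1
  k = 2
  (g (k)) = g(2,) = 3
  k = 2
  w = 1
  k = 2
  (u (k) (w) (k)) = u(2, 1, 2) = 1
  (u (u (k) (w) (k)) (g (k)) (u (k) (w) (k))) = u(1, 3, 1) = 3
  (u (u (k) (g (k)) (k)) (g (u (k) (w) (k))) (u (u (k) (w) (k)) (g (k)) (u (k) (w) (k)))) = u(2, 3, 3) = 3
  (g (u (u (k) (g (k)) (k)) (g (u (k) (w) (k))) (u (u (k) (w) (k)) (g (k)) (u (k) (w) (k))))) = g(3,) = 0
  k = 2
  w = 1
  k = 2
  w = 1
  k = 2
  (u (k) (w) (k)) = u(2, 1, 2) = 1
  k = 2
  (g (k)) = g(2,) = 3
  k = 2
  w = 1
  k = 2
  (u (k) (w) (k)) = u(2, 1, 2) = 1
  (u (u (k) (w) (k)) (g (k)) (u (k) (w) (k))) = u(1, 3, 1) = 3
  (u (k) (w) (u (u (k) (w) (k)) (g (k)) (u (k) (w) (k)))) = u(2, 1, 3) = 2
  k = 2
  w = 1
  k = 2
  (u (k) (w) (k)) = u(2, 1, 2) = 1
  k = 2
  (g (k)) = g(2,) = 3
  k = 2
  w = 1
  k = 2
  (u (k) (w) (k)) = u(2, 1, 2) = 1
  (u (u (k) (w) (k)) (g (k)) (u (k) (w) (k))) = u(1, 3, 1) = 3
  (g (u (u (k) (w) (k)) (g (k)) (u (k) (w) (k)))) = g(3,) = 0
  k = 2
  (u (u (k) (w) (u (u (k) (w) (k)) (g (k)) (u (k) (w) (k)))) (g (u (u (k) (w) (k)) (g (k)) (u (k) (w) (k)))) (k)) = u(2, 0, 2) = 3
  (f (r) (g (u (u (k) (g (k)) (k)) (g (u (k) (w) (k))) (u (u (k) (w) (k)) (g (k)) (u (k) (w) (k))))) (u (u (k) (w) (u (u (k) (w) (k)) (g (k)) (u (k) (w) (k)))) (g (u (u (k) (w) (k)) (g (k)) (u (k) (w) (k)))) (k))) = f(1, 0, 3) = 4


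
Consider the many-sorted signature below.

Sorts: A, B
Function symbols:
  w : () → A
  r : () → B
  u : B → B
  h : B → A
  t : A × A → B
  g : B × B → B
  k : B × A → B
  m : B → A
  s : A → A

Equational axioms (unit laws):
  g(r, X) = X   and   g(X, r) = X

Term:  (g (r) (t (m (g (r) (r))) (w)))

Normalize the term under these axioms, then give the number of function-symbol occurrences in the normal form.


1. (g (r) (t (m (g (r) (r))) (w)))  →  (t (m (g (r) (r))) (w))
2. (t (m (g (r) (r))) (w))  →  (t (m (r)) (w))
normal form: (t (m (r)) (w))

size = 4


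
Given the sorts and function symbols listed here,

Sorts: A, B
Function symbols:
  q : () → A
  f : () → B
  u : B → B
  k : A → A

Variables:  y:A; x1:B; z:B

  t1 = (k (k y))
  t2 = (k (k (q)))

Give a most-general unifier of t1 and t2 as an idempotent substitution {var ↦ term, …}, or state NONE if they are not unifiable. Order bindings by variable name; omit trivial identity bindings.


{y ↦ (q)}


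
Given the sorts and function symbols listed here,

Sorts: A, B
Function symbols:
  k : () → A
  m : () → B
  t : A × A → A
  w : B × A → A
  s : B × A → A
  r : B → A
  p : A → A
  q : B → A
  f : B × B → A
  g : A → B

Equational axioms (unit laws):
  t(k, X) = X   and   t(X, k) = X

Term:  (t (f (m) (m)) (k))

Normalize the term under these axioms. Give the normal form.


1. (t (f (m) (m)) (k))  →  (f (m) (m))

normal form = (f (m) (m))


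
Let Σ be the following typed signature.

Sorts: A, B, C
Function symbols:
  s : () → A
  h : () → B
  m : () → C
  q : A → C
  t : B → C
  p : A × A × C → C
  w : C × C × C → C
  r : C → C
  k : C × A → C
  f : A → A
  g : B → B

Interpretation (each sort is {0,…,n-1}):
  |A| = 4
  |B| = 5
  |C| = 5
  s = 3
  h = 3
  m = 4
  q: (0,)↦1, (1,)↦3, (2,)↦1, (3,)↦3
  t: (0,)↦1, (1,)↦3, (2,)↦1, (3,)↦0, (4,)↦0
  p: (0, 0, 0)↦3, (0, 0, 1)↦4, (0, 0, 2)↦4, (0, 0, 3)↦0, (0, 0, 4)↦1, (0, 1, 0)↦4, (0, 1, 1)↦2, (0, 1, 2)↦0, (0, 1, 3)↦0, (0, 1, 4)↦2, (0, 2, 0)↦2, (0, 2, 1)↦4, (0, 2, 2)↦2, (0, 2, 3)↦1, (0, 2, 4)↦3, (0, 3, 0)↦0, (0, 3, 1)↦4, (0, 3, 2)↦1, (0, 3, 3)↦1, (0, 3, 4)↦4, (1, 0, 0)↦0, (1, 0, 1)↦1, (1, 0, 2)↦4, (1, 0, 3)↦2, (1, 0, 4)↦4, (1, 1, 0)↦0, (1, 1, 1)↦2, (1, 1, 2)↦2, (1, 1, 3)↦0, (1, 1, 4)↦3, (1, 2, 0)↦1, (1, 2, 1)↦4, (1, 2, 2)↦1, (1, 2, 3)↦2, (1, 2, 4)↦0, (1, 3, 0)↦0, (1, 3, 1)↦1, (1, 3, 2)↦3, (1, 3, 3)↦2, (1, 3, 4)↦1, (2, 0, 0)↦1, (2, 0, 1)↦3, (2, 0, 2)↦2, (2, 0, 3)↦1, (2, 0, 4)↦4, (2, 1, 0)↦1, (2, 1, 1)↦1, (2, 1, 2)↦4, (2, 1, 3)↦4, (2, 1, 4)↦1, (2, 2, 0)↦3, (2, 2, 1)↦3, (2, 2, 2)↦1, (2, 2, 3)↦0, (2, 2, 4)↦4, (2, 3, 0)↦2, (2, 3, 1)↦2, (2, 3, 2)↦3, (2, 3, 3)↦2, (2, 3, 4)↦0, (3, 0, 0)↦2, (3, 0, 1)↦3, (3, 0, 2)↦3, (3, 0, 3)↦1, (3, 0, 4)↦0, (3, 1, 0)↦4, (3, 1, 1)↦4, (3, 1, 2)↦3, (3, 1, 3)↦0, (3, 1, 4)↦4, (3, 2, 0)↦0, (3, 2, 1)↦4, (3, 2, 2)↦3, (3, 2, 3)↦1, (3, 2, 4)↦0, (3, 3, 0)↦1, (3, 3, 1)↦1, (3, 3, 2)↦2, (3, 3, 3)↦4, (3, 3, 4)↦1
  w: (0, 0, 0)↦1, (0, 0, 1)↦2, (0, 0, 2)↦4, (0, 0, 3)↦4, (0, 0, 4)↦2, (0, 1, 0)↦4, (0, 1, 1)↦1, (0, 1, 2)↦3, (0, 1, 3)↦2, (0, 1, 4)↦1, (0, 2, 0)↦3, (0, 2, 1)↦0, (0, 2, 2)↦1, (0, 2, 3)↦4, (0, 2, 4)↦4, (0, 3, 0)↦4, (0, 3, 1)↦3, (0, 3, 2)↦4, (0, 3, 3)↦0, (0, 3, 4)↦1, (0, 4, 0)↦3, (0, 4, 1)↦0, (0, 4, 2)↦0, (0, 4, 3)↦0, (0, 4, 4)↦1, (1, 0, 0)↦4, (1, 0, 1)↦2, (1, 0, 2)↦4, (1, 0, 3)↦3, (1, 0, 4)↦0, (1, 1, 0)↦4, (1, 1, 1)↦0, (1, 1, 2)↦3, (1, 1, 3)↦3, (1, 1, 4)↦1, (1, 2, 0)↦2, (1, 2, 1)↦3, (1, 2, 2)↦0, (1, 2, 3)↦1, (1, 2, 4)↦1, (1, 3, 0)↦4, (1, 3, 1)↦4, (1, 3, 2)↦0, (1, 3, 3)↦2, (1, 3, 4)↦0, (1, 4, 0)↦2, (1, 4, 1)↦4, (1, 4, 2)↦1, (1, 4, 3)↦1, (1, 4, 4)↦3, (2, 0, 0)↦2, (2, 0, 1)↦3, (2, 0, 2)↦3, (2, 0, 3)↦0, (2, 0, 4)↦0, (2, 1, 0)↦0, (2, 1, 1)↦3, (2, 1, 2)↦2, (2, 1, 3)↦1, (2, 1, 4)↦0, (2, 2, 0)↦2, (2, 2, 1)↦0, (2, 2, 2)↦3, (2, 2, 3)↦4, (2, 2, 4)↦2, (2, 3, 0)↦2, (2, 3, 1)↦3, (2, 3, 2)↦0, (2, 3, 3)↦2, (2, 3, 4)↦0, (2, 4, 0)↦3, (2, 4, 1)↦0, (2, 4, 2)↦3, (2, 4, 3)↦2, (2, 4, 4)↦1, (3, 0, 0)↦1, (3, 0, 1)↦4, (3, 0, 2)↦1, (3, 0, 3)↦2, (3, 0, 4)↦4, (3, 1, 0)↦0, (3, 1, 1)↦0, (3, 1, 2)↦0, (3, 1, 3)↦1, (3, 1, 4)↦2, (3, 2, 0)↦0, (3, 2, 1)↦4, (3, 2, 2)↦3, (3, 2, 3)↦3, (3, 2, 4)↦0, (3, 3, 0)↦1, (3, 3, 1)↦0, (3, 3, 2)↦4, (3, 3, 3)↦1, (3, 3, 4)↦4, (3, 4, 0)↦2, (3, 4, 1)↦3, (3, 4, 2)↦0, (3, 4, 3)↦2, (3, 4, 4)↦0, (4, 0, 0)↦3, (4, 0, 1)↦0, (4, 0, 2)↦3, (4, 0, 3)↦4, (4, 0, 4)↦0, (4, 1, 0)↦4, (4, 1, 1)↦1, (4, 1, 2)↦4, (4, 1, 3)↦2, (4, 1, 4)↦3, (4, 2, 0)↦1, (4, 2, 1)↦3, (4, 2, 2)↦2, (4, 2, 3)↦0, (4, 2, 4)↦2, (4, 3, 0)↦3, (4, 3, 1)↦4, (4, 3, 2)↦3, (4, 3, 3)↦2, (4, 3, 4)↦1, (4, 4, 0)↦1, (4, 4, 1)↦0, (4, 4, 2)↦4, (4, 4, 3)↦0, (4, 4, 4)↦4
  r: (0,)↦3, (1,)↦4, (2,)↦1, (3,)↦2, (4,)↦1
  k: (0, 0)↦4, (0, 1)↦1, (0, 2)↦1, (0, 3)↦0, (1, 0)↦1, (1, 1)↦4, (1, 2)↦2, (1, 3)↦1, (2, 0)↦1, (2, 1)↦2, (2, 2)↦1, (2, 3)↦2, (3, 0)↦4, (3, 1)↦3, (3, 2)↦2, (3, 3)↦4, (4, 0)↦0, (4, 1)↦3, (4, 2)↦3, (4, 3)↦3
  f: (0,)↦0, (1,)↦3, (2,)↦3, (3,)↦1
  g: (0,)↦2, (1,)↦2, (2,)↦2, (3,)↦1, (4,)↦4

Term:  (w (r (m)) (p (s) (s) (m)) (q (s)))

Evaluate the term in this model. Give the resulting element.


  m = 4
  (r (m)) = r(4,) = 1
  s = 3
  s = 3
  m = 4
  (p (s) (s) (m)) = p(3, 3, 4) = 1
  s = 3
  (q (s)) = q(3,) = 3
  (w (r (m)) (p (s) (s) (m)) (q (s))) = w(1, 1, 3) = 3

value = 3


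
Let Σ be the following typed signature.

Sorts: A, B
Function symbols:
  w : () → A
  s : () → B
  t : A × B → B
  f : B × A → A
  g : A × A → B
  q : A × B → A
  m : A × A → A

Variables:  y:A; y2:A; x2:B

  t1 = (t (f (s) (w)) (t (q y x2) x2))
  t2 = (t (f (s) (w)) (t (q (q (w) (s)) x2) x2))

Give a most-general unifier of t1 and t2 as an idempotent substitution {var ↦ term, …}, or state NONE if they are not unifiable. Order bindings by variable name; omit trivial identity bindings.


{y ↦ (q (w) (s))}


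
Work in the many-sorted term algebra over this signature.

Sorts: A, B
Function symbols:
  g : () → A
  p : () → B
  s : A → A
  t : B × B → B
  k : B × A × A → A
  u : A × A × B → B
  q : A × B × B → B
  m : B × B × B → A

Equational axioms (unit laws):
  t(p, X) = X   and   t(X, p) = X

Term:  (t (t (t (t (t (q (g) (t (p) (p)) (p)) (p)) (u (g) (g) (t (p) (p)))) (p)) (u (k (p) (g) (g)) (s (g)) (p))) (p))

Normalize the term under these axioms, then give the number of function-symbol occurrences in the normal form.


size = 18

1. (t (t (t (t (t (q (g) (t (p) (p)) (p)) (p)) (u (g) (g) (t (p) (p)))) (p)) (u (k (p) (g) (g)) (s (g)) (p))) (p))  →  (t (t (t (t (q (g) (t (p) (p)) (p)) (p)) (u (g) (g) (t (p) (p)))) (p)) (u (k (p) (g) (g)) (s (g)) (p)))
2. (t (t (t (t (q (g) (t (p) (p)) (p)) (p)) (u (g) (g) (t (p) (p)))) (p)) (u (k (p) (g) (g)) (s (g)) (p)))  →  (t (t (t (q (g) (t (p) (p)) (p)) (p)) (u (g) (g) (t (p) (p)))) (u (k (p) (g) (g)) (s (g)) (p)))
3. (t (t (t (q (g) (t (p) (p)) (p)) (p)) (u (g) (g) (t (p) (p)))) (u (k (p) (g) (g)) (s (g)) (p)))  →  (t (t (q (g) (t (p) (p)) (p)) (u (g) (g) (t (p) (p)))) (u (k (p) (g) (g)) (s (g)) (p)))
4. (t (t (q (g) (t (p) (p)) (p)) (u (g) (g) (t (p) (p)))) (u (k (p) (g) (g)) (s (g)) (p)))  →  (t (t (q (g) (p) (p)) (u (g) (g) (t (p) (p)))) (u (k (p) (g) (g)) (s (g)) (p)))
5. (t (t (q (g) (p) (p)) (u (g) (g) (t (p) (p)))) (u (k (p) (g) (g)) (s (g)) (p)))  →  (t (t (q (g) (p) (p)) (u (g) (g) (p))) (u (k (p) (g) (g)) (s (g)) (p)))
normal form: (t (t (q (g) (p) (p)) (u (g) (g) (p))) (u (k (p) (g) (g)) (s (g)) (p)))


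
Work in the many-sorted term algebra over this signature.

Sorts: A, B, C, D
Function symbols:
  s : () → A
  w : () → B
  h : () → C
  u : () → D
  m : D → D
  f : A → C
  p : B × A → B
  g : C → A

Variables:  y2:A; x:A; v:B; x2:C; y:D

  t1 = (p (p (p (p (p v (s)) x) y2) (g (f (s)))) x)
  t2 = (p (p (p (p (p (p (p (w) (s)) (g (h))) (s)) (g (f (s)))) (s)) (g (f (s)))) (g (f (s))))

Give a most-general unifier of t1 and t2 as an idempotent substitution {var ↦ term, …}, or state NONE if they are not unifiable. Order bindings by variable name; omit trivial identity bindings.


{v ↦ (p (p (w) (s)) (g (h))), x ↦ (g (f (s))), y2 ↦ (s)}


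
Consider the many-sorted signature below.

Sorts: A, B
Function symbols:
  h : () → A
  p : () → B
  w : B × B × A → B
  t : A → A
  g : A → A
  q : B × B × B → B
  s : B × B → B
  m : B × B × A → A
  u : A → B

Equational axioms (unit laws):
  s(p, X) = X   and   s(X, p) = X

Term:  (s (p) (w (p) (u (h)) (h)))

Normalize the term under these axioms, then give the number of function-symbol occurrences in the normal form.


1. (s (p) (w (p) (u (h)) (h)))  →  (w (p) (u (h)) (h))
normal form: (w (p) (u (h)) (h))

size = 5


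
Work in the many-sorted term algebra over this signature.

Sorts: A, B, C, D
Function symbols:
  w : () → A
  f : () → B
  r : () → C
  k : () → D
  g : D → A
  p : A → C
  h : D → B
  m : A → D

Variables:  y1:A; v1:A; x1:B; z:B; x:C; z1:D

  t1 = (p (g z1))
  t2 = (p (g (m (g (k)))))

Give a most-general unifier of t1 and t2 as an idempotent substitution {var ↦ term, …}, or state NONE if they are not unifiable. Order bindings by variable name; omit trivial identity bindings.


{z1 ↦ (m (g (k)))}


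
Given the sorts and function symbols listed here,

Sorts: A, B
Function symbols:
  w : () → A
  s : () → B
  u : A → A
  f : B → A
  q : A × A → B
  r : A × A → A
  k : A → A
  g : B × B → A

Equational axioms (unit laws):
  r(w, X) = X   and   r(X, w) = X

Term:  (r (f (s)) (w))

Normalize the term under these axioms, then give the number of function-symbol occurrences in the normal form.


size = 2

1. (r (f (s)) (w))  →  (f (s))
normal form: (f (s))


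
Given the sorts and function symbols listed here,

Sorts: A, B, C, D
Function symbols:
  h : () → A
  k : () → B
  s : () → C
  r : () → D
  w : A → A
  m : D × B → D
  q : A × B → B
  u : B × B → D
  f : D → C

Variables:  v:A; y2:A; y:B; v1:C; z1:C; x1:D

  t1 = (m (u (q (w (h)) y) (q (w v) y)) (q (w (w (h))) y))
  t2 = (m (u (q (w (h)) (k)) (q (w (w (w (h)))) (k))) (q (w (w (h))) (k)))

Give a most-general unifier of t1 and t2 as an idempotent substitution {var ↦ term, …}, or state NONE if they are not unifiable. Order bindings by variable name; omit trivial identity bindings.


{v ↦ (w (w (h))), y ↦ (k)}


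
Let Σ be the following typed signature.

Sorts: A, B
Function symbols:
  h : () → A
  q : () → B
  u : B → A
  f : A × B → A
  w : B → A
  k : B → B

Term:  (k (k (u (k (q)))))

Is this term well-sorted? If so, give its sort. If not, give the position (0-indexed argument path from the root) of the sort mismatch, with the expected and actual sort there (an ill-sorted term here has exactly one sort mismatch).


ill-sorted at position [0, 0]: expected B, got A

        (q) : B
      (k (q)) : B
    (u (k (q))) : A
  (k (u (k (q)))) : ✗ arg 0 at [0, 0] has sort A, expected B


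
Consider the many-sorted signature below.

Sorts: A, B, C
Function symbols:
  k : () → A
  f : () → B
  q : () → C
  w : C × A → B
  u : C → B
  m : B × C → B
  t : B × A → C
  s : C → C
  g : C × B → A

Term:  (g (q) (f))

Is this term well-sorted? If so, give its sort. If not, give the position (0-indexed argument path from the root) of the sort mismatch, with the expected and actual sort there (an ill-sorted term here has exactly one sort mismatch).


well-sorted; sort = A

  (q) : C
  (f) : B
(g (q) (f)) : A


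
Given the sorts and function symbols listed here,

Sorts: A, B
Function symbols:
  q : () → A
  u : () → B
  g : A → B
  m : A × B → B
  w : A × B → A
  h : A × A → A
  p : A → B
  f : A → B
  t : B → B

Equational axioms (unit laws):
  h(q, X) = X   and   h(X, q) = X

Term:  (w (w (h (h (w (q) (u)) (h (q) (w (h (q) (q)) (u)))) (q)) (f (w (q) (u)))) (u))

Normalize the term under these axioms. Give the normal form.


normal form = (w (w (h (w (q) (u)) (w (q) (u))) (f (w (q) (u)))) (u))

1. (w (w (h (h (w (q) (u)) (h (q) (w (h (q) (q)) (u)))) (q)) (f (w (q) (u)))) (u))  →  (w (w (h (w (q) (u)) (h (q) (w (h (q) (q)) (u)))) (f (w (q) (u)))) (u))
2. (w (w (h (w (q) (u)) (h (q) (w (h (q) (q)) (u)))) (f (w (q) (u)))) (u))  →  (w (w (h (w (q) (u)) (w (h (q) (q)) (u))) (f (w (q) (u)))) (u))
3. (w (w (h (w (q) (u)) (w (h (q) (q)) (u))) (f (w (q) (u)))) (u))  →  (w (w (h (w (q) (u)) (w (q) (u))) (f (w (q) (u)))) (u))


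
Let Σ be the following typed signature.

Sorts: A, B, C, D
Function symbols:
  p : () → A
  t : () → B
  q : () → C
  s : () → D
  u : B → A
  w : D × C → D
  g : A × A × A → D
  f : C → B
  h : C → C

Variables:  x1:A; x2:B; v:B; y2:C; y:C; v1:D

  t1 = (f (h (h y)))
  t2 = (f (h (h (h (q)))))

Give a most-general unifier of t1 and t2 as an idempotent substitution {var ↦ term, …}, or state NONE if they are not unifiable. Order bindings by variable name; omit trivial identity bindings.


{y ↦ (h (q))}


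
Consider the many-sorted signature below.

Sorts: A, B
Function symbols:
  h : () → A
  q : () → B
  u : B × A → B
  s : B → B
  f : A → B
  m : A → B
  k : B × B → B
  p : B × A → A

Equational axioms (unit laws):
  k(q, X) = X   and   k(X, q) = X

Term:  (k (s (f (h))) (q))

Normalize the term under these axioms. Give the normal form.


1. (k (s (f (h))) (q))  →  (s (f (h)))

normal form = (s (f (h)))


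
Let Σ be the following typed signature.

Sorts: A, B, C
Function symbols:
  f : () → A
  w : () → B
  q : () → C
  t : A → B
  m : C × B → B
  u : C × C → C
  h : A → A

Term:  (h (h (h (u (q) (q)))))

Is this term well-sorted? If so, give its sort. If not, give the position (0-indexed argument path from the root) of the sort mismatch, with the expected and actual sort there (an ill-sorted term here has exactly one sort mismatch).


        (q) : C
        (q) : C
      (u (q) (q)) : C
    (h (u (q) (q))) : ✗ arg 0 at [0, 0, 0] has sort C, expected A

ill-sorted at position [0, 0, 0]: expected A, got C


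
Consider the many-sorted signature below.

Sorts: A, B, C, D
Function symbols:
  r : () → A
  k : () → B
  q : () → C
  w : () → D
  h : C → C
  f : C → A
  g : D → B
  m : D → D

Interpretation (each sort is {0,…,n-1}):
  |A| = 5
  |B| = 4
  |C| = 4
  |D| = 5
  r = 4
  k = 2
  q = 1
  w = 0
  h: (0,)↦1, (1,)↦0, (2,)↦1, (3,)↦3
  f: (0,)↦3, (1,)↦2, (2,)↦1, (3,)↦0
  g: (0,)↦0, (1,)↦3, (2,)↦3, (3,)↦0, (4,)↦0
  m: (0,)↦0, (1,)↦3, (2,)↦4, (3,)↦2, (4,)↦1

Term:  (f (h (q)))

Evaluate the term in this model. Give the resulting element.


value = 3

  q = 1
  (h (q)) = h(1,) = 0
  (f (h (q))) = f(0,) = 3


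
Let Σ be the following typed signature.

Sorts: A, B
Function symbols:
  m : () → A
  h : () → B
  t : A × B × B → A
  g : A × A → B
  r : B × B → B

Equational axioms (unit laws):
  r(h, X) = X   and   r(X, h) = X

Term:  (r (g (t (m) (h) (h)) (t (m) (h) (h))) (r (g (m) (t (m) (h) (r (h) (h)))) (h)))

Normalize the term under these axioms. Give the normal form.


normal form = (r (g (t (m) (h) (h)) (t (m) (h) (h))) (g (m) (t (m) (h) (h))))

1. (r (g (t (m) (h) (h)) (t (m) (h) (h))) (r (g (m) (t (m) (h) (r (h) (h)))) (h)))  →  (r (g (t (m) (h) (h)) (t (m) (h) (h))) (g (m) (t (m) (h) (r (h) (h)))))
2. (r (g (t (m) (h) (h)) (t (m) (h) (h))) (g (m) (t (m) (h) (r (h) (h)))))  →  (r (g (t (m) (h) (h)) (t (m) (h) (h))) (g (m) (t (m) (h) (h))))


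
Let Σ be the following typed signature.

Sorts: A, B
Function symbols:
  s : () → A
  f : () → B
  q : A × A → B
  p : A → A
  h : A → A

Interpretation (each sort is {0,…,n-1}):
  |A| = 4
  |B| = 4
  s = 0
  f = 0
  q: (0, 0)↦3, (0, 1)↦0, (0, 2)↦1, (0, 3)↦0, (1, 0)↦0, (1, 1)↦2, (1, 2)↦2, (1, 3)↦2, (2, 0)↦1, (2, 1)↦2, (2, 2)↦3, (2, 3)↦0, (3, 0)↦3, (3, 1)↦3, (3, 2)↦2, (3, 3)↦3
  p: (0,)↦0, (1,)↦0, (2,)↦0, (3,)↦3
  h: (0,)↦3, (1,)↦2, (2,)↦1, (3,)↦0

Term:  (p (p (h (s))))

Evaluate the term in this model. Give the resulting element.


  s = 0
  (h (s)) = h(0,) = 3
  (p (h (s))) = p(3,) = 3
  (p (p (h (s)))) = p(3,) = 3

value = 3


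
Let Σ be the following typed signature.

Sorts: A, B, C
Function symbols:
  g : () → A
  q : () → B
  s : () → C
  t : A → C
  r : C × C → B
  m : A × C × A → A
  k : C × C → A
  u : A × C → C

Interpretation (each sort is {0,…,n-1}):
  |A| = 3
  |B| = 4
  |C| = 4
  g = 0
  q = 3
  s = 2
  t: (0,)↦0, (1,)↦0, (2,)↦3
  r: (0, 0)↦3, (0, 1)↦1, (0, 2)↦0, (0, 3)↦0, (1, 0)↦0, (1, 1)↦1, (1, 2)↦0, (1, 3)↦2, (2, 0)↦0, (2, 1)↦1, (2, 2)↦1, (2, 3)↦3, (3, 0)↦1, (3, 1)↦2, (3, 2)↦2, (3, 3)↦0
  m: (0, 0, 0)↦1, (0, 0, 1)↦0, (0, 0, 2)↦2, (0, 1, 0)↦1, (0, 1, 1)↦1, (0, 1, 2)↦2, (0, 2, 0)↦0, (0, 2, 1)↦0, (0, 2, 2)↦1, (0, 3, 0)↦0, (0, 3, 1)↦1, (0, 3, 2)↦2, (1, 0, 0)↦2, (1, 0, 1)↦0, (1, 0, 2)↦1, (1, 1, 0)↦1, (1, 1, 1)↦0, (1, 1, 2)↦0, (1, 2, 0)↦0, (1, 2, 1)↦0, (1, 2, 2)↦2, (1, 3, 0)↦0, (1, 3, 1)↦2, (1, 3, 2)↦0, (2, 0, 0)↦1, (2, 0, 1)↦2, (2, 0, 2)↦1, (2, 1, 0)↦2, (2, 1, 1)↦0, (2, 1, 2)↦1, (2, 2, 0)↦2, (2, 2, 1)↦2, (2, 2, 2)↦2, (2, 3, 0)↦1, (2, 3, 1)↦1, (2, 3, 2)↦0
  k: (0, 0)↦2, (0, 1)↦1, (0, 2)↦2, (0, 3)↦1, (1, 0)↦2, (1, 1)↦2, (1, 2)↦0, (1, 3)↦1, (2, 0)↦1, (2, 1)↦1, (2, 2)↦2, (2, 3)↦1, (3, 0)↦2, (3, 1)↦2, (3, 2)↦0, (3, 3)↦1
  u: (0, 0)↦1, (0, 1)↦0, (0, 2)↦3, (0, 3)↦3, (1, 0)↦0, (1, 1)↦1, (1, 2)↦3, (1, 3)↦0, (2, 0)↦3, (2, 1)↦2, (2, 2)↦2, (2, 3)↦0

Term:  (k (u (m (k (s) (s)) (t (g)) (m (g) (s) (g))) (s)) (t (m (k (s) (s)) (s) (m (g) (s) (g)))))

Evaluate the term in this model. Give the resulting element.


  s = 2
  s = 2
  (k (s) (s)) = k(2, 2) = 2
  g = 0
  (t (g)) = t(0,) = 0
  g = 0
  s = 2
  g = 0
  (m (g) (s) (g)) = m(0, 2, 0) = 0
  (m (k (s) (s)) (t (g)) (m (g) (s) (g))) = m(2, 0, 0) = 1
  s = 2
  (u (m (k (s) (s)) (t (g)) (m (g) (s) (g))) (s)) = u(1, 2) = 3
  s = 2
  s = 2
  (k (s) (s)) = k(2, 2) = 2
  s = 2
  g = 0
  s = 2
  g = 0
  (m (g) (s) (g)) = m(0, 2, 0) = 0
  (m (k (s) (s)) (s) (m (g) (s) (g))) = m(2, 2, 0) = 2
  (t (m (k (s) (s)) (s) (m (g) (s) (g)))) = t(2,) = 3
  (k (u (m (k (s) (s)) (t (g)) (m (g) (s) (g))) (s)) (t (m (k (s) (s)) (s) (m (g) (s) (g))))) = k(3, 3) = 1

value = 1


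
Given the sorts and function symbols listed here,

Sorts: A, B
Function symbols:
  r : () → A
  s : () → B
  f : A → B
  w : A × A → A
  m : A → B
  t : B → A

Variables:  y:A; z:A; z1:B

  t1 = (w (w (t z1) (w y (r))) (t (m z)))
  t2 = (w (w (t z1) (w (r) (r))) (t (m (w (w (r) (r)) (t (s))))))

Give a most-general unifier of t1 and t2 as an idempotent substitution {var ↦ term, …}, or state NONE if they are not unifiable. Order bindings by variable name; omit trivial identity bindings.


{y ↦ (r), z ↦ (w (w (r) (r)) (t (s)))}


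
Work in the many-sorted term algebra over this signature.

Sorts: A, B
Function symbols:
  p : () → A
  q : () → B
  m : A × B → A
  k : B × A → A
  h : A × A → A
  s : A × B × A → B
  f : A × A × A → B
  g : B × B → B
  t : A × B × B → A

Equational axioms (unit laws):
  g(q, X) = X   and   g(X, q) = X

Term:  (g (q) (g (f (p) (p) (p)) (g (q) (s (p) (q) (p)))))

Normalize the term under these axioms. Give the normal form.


1. (g (q) (g (f (p) (p) (p)) (g (q) (s (p) (q) (p)))))  →  (g (f (p) (p) (p)) (g (q) (s (p) (q) (p))))
2. (g (f (p) (p) (p)) (g (q) (s (p) (q) (p))))  →  (g (f (p) (p) (p)) (s (p) (q) (p)))

normal form = (g (f (p) (p) (p)) (s (p) (q) (p)))


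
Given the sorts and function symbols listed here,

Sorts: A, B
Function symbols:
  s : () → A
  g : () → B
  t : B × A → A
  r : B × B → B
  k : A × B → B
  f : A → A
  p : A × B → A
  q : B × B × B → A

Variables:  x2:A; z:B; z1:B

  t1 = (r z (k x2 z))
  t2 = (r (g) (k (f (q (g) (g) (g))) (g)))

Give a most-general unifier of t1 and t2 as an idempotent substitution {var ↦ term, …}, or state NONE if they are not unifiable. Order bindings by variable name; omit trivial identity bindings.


{x2 ↦ (f (q (g) (g) (g))), z ↦ (g)}
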